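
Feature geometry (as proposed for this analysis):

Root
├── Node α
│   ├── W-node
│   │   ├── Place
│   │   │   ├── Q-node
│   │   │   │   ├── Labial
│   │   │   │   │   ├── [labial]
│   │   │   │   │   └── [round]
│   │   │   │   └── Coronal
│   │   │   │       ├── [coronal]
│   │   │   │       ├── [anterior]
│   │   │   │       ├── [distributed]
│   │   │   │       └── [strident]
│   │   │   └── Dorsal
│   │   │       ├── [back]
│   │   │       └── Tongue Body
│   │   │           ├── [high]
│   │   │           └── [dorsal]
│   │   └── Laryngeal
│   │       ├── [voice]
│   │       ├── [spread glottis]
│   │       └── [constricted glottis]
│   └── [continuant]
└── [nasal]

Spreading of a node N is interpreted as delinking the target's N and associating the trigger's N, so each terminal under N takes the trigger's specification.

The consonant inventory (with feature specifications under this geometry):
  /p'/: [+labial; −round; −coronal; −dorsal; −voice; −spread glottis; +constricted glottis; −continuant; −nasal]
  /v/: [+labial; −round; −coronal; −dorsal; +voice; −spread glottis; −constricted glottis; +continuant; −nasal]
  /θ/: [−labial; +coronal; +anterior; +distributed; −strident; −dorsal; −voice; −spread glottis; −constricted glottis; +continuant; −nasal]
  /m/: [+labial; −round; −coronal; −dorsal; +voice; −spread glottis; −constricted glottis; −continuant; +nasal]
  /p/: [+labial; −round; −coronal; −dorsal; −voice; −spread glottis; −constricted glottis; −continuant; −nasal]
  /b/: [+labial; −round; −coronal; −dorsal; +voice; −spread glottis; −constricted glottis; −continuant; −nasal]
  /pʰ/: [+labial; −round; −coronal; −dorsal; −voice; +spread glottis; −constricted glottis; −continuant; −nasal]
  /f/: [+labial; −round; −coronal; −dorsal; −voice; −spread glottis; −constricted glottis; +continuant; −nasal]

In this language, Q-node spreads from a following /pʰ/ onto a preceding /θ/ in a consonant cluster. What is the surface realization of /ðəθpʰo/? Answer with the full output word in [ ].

Terminals under Q-node in this geometry: [labial], [round], [coronal], [anterior], [distributed], [strident].
The target acquires /pʰ/'s values for everything under Q-node — [+labial], [−round], [−coronal] — while keeping its own [dorsal], [voice], [spread glottis], ….
This feature bundle is that of [f], so /ðəθpʰo/ surfaces as [ðəfpʰo].

[ðəfpʰo]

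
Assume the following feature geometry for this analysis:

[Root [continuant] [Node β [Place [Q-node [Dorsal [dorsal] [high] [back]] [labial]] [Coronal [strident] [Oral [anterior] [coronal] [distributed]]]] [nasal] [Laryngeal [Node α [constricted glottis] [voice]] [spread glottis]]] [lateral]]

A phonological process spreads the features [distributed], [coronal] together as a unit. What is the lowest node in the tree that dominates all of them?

[distributed]: Root / Node β / Place / Coronal / Oral / [distributed].
[coronal]: Root / Node β / Place / Coronal / Oral / [coronal].
Oral is the lowest common ancestor — every listed feature sits under it, and no single subconstituent of Oral covers them all.

Oral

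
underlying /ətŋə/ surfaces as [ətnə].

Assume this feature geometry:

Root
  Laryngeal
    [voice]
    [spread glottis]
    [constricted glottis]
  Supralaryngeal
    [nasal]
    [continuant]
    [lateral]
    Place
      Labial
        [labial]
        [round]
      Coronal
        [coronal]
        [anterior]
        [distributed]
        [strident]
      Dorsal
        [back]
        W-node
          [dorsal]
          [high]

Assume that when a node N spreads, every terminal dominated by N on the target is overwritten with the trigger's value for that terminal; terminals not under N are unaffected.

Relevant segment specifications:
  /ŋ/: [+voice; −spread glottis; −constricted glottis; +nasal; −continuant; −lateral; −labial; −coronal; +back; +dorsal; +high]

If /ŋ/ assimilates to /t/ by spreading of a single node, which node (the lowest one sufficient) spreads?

Comparing /ŋ/ with its surface form [n], the features that change are [coronal], [anterior], [distributed], [strident], [dorsal], [high], [back].
In this geometry the lowest node dominating all of them is Place: every daughter of Place dominates only a proper subset, so no lower node suffices.
Spreading Place from /t/ overwrites each of those terminals with /t/'s values, yielding exactly [n].
Since [nasal] is preserved even though /t/ disagrees there, no node above Place spread.

Place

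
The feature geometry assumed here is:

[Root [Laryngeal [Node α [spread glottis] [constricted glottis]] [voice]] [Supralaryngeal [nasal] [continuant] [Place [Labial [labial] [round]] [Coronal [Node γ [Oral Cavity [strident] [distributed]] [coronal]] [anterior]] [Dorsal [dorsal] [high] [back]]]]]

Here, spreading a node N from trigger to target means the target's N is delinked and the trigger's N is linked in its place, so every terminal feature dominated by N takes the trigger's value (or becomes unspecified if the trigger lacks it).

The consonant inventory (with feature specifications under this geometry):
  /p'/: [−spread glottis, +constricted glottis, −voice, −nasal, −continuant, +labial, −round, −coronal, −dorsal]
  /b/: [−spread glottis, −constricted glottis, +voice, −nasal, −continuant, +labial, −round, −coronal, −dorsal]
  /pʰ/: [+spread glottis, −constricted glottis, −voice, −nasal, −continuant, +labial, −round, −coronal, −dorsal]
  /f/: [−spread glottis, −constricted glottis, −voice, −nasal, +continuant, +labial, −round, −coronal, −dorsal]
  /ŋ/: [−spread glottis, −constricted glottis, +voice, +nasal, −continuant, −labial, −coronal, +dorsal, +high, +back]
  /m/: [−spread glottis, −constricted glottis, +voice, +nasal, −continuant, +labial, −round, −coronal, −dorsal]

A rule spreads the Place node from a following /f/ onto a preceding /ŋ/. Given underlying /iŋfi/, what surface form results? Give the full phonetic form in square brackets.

[imfi]

Place immediately or transitively dominates [labial], [round], [strident], [distributed], [coronal], [anterior], [dorsal], [high], [back].
The target acquires /f/'s values for everything under Place — [+labial], [−round], [−coronal], [−dorsal] — while keeping its own [spread glottis], [constricted glottis], [voice], ….
The resulting bundle matches /m/ in the inventory; substituting it for /ŋ/ gives [imfi].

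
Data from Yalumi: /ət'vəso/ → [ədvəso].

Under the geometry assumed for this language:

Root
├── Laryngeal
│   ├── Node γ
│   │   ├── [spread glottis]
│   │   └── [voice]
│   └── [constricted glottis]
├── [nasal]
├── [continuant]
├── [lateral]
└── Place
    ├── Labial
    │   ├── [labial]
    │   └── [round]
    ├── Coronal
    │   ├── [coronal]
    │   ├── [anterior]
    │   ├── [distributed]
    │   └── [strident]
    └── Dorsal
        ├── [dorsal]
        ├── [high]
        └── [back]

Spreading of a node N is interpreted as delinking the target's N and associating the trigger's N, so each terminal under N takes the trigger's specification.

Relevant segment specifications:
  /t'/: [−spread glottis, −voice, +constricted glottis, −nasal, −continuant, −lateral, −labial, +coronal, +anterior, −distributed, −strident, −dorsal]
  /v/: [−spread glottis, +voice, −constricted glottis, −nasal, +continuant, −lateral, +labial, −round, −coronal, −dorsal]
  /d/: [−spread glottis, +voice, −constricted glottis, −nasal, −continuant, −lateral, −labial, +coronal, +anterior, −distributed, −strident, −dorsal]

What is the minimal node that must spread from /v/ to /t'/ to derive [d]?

Laryngeal

/t'/ and [d] differ in [voice], [constricted glottis]; every other specified feature is identical.
Tracing each changed feature up the tree, the paths first meet at Laryngeal; any lower node misses at least one of them.
Delinking /t'/'s Laryngeal and associating /v/'s Laryngeal gives precisely the feature bundle of [d].
Had Root spread, [continuant], [labial] would have taken /v/'s values; they stay as in /t'/, confirming the spreading constituent is exactly Laryngeal.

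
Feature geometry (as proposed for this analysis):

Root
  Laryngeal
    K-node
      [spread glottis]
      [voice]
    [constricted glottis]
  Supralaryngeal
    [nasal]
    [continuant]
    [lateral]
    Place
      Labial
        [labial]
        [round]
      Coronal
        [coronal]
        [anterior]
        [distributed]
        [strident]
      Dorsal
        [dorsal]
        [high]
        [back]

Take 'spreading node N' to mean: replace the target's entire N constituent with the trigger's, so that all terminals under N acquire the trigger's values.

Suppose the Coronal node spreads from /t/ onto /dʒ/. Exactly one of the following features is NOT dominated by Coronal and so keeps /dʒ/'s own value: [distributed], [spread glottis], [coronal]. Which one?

[spread glottis]

Under this geometry, Coronal contains [coronal], [anterior], [distributed], [strident].
Of the listed options, [coronal], [distributed] are among these and would be overwritten by spreading Coronal.
[spread glottis] is not within the Coronal subtree (it hangs from K-node), so /dʒ/'s [spread glottis] value survives.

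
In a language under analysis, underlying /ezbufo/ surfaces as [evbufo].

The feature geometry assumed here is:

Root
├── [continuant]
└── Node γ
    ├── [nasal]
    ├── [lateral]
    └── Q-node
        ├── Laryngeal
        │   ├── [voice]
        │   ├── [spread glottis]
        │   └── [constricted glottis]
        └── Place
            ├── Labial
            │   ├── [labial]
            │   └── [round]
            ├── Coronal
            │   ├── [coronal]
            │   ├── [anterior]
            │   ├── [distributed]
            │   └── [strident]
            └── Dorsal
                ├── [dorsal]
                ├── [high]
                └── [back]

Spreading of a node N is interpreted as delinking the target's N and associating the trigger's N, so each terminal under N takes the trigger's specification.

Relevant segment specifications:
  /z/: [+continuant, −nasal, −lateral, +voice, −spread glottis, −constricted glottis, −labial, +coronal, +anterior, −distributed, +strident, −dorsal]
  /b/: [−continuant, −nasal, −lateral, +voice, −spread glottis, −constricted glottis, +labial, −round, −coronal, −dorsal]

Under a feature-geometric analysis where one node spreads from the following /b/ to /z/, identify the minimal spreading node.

Place

/z/ and [v] differ in [labial], [round], [coronal], [anterior], [distributed], [strident]; every other specified feature is identical.
These terminals are all dominated by Place, and no proper subconstituent of Place covers them all; Place is their lowest common ancestor.
If Place spreads, every terminal under it takes /b/'s value, producing [v] as observed.
[continuant], a feature on which the two segments disagree outside Place, is unchanged — nothing dominating it spread, and Place is the minimal sufficient constituent.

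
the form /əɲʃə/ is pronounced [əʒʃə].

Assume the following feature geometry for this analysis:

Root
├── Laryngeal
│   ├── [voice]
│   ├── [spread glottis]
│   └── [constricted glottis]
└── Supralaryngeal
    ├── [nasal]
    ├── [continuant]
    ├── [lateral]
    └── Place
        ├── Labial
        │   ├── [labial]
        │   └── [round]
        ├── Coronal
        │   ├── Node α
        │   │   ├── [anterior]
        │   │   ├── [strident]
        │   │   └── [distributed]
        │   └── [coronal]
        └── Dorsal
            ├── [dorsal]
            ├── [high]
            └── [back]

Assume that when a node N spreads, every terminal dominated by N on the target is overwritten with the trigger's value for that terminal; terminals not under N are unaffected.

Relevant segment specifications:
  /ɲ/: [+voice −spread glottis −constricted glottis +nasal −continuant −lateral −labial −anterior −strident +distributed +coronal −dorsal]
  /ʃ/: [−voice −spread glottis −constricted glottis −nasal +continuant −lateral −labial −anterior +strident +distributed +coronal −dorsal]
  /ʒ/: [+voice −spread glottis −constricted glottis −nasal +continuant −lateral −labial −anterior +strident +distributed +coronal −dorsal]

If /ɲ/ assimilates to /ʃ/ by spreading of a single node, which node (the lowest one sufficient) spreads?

Supralaryngeal

/ɲ/ and [ʒ] differ in [nasal], [continuant], [strident]; every other specified feature is identical.
Tracing each changed feature up the tree, the paths first meet at Supralaryngeal; any lower node misses at least one of them.
Delinking /ɲ/'s Supralaryngeal and associating /ʃ/'s Supralaryngeal gives precisely the feature bundle of [ʒ].
Had Root spread, [voice] would have taken /ʃ/'s value; it stays as in /ɲ/, confirming the spreading constituent is exactly Supralaryngeal.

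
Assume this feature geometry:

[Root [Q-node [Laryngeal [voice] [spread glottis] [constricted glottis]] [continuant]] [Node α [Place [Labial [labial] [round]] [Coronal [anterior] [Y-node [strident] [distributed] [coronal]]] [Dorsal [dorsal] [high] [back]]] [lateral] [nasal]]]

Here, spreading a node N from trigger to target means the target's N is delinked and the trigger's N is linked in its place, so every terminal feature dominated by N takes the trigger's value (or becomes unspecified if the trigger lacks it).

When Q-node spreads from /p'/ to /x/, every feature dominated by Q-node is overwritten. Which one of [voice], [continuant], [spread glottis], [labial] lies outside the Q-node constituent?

Q-node dominates exactly [voice], [spread glottis], [constricted glottis], [continuant].
Spreading Q-node replaces [continuant], [voice], [spread glottis] with the trigger's values, since each sits inside the Q-node constituent.
[labial] is not within the Q-node subtree (it hangs from Labial), so /x/'s [labial] value survives.

[labial]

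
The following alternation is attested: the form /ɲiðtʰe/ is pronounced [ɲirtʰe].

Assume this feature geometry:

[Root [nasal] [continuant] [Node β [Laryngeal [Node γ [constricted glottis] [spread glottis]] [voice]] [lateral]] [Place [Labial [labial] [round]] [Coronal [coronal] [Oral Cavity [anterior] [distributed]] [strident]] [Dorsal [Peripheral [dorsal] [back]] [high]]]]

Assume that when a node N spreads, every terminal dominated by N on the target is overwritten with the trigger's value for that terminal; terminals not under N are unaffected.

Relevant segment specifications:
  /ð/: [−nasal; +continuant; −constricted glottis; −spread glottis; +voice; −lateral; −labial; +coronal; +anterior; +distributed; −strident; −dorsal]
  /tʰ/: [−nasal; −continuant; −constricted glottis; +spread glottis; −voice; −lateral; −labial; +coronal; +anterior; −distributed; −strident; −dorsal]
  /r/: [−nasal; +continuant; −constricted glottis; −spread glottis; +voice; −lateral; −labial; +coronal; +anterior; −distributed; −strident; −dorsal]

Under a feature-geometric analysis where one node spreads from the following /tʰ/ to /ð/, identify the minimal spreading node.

/ð/ and [r] differ in [distributed]; every other specified feature is identical.
Only a single terminal changes, and /tʰ/ supplies the new value, so [distributed] itself is the minimal spreading constituent.
Features on which the two segments disagree outside [distributed], such as [spread glottis], [continuant], are unchanged — nothing dominating them spread, and [distributed] is the minimal sufficient constituent.

[distributed]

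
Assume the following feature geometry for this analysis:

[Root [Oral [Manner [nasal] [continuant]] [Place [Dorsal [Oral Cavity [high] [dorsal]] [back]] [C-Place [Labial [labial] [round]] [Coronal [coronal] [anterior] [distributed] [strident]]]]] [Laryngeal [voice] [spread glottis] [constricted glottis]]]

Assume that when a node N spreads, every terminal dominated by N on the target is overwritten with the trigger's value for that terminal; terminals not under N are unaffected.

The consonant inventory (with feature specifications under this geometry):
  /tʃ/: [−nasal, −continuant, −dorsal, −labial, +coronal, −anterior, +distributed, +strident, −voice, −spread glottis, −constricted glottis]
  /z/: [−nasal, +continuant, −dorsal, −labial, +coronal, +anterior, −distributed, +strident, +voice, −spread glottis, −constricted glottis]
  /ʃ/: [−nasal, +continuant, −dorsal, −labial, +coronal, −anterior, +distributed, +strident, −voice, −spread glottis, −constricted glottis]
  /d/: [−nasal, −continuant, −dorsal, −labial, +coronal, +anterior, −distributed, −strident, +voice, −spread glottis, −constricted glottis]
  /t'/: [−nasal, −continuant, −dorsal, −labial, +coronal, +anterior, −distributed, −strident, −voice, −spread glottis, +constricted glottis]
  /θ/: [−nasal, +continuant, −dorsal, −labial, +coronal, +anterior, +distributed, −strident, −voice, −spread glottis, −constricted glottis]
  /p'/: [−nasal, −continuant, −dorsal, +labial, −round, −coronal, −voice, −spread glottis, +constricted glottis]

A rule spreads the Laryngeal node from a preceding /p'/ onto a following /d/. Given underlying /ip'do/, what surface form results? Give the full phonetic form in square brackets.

Terminals under Laryngeal in this geometry: [voice], [spread glottis], [constricted glottis].
After delinking /d/'s Laryngeal and linking /p'/'s, the affected terminals become [−voice], [−spread glottis], [+constricted glottis]; [nasal], [continuant], [dorsal], … (outside Laryngeal) are retained from /d/.
This feature bundle is that of [t'], so /ip'do/ surfaces as [ip't'o].

[ip't'o]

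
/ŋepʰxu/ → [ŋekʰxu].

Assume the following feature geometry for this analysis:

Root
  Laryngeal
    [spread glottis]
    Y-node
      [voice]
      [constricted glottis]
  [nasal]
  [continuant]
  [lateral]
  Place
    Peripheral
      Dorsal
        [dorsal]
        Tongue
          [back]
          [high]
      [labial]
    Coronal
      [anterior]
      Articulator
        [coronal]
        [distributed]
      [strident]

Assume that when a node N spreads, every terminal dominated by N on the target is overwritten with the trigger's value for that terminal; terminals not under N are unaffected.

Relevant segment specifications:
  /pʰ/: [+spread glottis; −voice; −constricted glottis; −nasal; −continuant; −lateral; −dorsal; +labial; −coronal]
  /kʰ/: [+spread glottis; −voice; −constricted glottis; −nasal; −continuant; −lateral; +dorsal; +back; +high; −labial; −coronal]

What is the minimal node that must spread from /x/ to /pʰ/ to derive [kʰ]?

Peripheral

/pʰ/ and [kʰ] differ in [labial], [dorsal], [high], [back]; every other specified feature is identical.
Tracing each changed feature up the tree, the paths first meet at Peripheral; any lower node misses at least one of them.
If Peripheral spreads, every terminal under it takes /x/'s value, producing [kʰ] as observed.
Features on which the two segments disagree outside Peripheral, such as [continuant], [spread glottis], are unchanged — nothing dominating them spread, and Peripheral is the minimal sufficient constituent.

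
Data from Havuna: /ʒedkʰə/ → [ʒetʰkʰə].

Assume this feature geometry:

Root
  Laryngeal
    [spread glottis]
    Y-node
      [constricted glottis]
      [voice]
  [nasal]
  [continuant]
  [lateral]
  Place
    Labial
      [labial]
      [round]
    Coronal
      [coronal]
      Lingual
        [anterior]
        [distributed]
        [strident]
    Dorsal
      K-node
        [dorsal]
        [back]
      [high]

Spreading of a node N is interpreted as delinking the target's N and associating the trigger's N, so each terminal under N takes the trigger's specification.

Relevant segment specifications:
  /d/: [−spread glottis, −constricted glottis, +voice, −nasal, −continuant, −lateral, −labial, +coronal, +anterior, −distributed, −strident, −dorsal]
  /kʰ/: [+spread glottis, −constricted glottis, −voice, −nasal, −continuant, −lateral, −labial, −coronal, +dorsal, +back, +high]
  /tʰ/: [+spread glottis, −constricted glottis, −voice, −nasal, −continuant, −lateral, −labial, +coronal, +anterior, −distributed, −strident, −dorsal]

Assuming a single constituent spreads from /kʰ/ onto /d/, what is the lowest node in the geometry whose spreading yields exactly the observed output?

Comparing /d/ with its surface form [tʰ], the features that change are [voice], [spread glottis].
These terminals are all dominated by Laryngeal, and no proper subconstituent of Laryngeal covers them all; Laryngeal is their lowest common ancestor.
Spreading Laryngeal from /kʰ/ overwrites each of those terminals with /kʰ/'s values, yielding exactly [tʰ].
Had Root spread, [coronal], [dorsal] would have taken /kʰ/'s values; they stay as in /d/, confirming the spreading constituent is exactly Laryngeal.

Laryngeal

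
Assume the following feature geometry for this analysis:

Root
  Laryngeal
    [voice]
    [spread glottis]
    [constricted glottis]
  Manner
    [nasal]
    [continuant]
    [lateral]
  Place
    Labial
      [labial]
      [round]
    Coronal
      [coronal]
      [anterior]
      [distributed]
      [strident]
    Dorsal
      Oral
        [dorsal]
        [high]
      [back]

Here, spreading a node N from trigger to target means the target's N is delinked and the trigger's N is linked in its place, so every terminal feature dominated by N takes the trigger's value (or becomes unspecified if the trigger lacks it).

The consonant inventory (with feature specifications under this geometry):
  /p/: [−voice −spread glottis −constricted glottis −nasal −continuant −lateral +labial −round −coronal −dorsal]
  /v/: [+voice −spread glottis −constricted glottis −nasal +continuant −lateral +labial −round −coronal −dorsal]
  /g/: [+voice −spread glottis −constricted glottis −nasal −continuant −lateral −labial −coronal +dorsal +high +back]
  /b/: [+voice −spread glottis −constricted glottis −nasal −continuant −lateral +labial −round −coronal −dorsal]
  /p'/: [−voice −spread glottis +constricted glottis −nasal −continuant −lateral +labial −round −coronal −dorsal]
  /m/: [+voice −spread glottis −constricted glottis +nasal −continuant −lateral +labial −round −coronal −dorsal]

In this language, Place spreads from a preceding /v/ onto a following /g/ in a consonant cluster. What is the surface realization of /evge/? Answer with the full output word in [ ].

[evbe]

The Place node dominates the terminals [labial], [round], [coronal], [anterior], [distributed], [strident], [dorsal], [high], [back].
After delinking /g/'s Place and linking /v/'s, the affected terminals become [+labial], [−round], [−coronal], [−dorsal]; [voice], [spread glottis], [constricted glottis], … (outside Place) are retained from /g/.
The resulting bundle matches /b/ in the inventory; substituting it for /g/ gives [evbe].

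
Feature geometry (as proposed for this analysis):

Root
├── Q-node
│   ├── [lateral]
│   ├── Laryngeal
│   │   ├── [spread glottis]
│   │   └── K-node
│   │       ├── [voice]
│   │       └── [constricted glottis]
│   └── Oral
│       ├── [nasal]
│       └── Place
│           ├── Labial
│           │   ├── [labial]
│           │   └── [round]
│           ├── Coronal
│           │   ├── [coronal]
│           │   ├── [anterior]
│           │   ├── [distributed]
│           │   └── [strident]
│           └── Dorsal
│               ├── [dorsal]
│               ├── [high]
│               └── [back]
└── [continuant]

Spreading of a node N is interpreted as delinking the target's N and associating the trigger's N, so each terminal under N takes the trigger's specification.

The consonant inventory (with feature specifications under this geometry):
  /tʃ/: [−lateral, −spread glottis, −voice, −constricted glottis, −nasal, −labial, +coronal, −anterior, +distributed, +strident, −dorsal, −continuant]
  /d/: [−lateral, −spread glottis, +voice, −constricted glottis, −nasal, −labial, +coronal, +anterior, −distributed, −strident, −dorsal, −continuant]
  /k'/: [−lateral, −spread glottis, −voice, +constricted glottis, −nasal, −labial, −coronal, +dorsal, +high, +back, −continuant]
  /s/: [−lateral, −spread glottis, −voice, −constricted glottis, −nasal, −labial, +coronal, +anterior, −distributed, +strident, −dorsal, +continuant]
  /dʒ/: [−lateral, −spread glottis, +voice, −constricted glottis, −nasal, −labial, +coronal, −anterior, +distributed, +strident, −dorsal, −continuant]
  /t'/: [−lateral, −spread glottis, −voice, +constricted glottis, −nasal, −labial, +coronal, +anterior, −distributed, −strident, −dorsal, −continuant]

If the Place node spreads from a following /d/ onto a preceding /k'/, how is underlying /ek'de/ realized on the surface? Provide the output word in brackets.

The Place node dominates the terminals [labial], [round], [coronal], [anterior], [distributed], [strident], [dorsal], [high], [back].
The target acquires /d/'s values for everything under Place — [−labial], [+coronal], [+anterior], [−distributed], [−strident], [−dorsal] — while keeping its own [lateral], [spread glottis], [voice], ….
This feature bundle is that of [t'], so /ek'de/ surfaces as [et'de].

[et'de]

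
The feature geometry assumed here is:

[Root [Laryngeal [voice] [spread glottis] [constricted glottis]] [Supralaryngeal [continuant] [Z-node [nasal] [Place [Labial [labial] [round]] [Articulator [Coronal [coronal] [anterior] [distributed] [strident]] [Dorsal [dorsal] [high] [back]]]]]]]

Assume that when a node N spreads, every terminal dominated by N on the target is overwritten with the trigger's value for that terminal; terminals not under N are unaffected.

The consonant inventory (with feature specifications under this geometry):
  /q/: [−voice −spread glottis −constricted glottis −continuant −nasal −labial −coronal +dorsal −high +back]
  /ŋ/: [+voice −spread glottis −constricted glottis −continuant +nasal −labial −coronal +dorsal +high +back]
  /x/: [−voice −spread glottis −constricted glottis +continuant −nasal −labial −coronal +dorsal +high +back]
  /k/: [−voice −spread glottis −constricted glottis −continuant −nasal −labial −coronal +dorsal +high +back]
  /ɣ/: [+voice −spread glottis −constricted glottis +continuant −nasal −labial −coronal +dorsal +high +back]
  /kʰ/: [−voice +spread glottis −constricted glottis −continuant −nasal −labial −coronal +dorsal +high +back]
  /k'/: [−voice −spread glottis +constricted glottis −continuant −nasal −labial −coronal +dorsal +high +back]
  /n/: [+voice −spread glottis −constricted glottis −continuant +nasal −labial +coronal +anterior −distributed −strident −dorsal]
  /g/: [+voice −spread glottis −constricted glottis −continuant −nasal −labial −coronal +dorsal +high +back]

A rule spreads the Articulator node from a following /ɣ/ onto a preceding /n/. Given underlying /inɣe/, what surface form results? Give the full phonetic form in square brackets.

Articulator immediately or transitively dominates [coronal], [anterior], [distributed], [strident], [dorsal], [high], [back].
After delinking /n/'s Articulator and linking /ɣ/'s, the affected terminals become [−coronal], [+dorsal], [+high], [+back]; [voice], [spread glottis], [constricted glottis], … (outside Articulator) are retained from /n/.
The resulting bundle matches /ŋ/ in the inventory; substituting it for /n/ gives [iŋɣe].

[iŋɣe]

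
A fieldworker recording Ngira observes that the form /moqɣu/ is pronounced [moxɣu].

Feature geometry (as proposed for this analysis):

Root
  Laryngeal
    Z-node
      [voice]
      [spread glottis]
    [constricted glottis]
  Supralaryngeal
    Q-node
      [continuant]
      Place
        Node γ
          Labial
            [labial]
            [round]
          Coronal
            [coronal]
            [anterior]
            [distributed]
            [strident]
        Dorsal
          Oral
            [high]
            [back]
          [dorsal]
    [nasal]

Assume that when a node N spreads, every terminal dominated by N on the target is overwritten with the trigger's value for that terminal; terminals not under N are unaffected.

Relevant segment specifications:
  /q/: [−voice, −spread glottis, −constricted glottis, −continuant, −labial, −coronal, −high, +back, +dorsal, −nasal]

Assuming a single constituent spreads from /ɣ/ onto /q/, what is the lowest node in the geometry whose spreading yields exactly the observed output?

Feature comparison: [continuant], [high] differ between /q/ and [x]; the remaining terminals match.
These terminals are all dominated by Q-node, and no proper subconstituent of Q-node covers them all; Q-node is their lowest common ancestor.
Delinking /q/'s Q-node and associating /ɣ/'s Q-node gives precisely the feature bundle of [x].
[voice], a feature on which the two segments disagree outside Q-node, is unchanged — nothing dominating it spread, and Q-node is the minimal sufficient constituent.

Q-node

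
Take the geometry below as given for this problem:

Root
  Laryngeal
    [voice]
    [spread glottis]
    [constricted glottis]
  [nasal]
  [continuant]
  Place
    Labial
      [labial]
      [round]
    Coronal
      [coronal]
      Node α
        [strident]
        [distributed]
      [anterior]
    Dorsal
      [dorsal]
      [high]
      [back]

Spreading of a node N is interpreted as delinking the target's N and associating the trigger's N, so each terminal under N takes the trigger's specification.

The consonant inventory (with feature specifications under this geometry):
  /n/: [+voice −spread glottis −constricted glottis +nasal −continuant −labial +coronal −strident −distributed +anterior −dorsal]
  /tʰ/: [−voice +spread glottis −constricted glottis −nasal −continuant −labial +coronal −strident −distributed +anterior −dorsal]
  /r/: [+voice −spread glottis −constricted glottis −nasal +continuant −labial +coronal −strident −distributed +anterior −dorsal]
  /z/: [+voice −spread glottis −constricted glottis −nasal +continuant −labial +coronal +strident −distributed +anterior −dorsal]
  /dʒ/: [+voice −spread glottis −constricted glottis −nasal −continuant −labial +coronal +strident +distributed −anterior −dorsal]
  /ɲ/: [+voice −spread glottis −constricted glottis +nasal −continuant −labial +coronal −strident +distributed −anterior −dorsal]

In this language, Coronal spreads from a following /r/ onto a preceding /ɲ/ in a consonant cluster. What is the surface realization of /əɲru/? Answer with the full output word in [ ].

The Coronal node dominates the terminals [coronal], [strident], [distributed], [anterior].
The target acquires /r/'s values for everything under Coronal — [+coronal], [−strident], [−distributed], [+anterior] — while keeping its own [voice], [spread glottis], [constricted glottis], ….
The resulting bundle matches /n/ in the inventory; substituting it for /ɲ/ gives [ənru].

[ənru]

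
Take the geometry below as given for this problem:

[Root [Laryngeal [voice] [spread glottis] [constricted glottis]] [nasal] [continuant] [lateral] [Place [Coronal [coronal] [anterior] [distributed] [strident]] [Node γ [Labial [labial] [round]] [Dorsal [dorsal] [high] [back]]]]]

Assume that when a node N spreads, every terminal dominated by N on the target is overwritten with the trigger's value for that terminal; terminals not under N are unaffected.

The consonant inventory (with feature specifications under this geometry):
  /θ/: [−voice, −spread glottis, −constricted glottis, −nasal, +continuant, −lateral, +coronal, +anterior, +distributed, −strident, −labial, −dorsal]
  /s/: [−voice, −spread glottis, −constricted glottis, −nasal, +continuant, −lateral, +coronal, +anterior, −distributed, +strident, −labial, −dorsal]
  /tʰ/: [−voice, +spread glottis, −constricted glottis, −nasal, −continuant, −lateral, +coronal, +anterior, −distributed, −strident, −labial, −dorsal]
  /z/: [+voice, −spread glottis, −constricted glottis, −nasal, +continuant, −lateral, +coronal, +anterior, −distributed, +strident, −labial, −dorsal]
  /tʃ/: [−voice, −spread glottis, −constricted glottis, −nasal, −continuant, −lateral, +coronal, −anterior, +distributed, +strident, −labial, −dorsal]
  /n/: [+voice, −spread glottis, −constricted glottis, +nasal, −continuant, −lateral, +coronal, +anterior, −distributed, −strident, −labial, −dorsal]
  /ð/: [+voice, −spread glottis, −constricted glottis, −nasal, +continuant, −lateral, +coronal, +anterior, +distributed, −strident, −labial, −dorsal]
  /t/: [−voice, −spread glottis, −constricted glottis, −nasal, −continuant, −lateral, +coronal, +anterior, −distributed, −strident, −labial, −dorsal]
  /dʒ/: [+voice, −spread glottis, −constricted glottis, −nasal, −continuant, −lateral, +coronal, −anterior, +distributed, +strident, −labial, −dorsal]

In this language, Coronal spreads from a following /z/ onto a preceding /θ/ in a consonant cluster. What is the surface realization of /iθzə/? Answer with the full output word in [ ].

[iszə]

The Coronal node dominates the terminals [coronal], [anterior], [distributed], [strident].
Spreading Coronal from /z/ onto /θ/ replaces those values with /z/'s: [+coronal], [+anterior], [−distributed], [+strident]. Features outside Coronal ([voice], [spread glottis], [constricted glottis], …) stay as in /θ/.
The resulting bundle matches /s/ in the inventory; substituting it for /θ/ gives [iszə].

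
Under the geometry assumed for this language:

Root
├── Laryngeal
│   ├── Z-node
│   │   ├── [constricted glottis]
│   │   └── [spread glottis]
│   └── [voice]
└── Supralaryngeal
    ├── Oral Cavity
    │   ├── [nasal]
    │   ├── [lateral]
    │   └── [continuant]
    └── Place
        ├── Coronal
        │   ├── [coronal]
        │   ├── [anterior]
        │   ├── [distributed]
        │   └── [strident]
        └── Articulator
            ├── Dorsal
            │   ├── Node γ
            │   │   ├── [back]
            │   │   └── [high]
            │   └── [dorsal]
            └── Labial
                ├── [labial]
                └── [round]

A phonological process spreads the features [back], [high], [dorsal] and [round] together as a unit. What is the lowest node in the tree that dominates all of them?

Articulator

[back]: Root > Supralaryngeal > Place > Articulator > Dorsal > Node γ > [back].
[high]: Root > Supralaryngeal > Place > Articulator > Dorsal > Node γ > [high].
[dorsal] lies under Dorsal (below Supralaryngeal).
[round]: Root > Supralaryngeal > Place > Articulator > Labial > [round].
The listed terminals split across distinct daughters of Articulator, so Articulator itself is the smallest node containing them all.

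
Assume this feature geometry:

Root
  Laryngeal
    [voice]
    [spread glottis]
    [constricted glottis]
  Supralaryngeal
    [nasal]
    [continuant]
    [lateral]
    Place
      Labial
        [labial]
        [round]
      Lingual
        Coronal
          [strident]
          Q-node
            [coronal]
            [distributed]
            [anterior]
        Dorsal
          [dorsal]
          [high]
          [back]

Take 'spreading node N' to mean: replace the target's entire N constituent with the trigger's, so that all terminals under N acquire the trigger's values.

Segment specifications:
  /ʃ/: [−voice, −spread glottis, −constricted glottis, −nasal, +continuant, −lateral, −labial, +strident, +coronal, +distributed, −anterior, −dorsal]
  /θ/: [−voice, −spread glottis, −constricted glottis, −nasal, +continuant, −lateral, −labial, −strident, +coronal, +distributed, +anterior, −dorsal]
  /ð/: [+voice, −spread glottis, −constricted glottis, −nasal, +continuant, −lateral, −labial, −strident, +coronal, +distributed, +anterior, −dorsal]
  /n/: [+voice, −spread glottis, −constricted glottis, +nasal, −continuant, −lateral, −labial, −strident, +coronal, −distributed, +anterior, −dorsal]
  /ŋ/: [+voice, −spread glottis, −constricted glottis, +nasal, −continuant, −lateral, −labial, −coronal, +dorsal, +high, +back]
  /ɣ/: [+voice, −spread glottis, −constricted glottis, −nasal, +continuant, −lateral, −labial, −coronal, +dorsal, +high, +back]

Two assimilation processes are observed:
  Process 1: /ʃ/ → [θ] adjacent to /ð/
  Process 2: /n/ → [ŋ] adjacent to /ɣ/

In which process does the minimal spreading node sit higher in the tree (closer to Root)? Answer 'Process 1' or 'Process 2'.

Process 1 alters [anterior], [strident]; the lowest common ancestor is Coronal (depth 4 from Root).
In Process 2, [coronal], [anterior], [distributed], [strident], [dorsal], [high], [back] change, so the minimal spreading node is Lingual at depth 3.
Lingual (depth 3) sits above Coronal (depth 4), making Process 2 the one with the higher spreading node.

Process 2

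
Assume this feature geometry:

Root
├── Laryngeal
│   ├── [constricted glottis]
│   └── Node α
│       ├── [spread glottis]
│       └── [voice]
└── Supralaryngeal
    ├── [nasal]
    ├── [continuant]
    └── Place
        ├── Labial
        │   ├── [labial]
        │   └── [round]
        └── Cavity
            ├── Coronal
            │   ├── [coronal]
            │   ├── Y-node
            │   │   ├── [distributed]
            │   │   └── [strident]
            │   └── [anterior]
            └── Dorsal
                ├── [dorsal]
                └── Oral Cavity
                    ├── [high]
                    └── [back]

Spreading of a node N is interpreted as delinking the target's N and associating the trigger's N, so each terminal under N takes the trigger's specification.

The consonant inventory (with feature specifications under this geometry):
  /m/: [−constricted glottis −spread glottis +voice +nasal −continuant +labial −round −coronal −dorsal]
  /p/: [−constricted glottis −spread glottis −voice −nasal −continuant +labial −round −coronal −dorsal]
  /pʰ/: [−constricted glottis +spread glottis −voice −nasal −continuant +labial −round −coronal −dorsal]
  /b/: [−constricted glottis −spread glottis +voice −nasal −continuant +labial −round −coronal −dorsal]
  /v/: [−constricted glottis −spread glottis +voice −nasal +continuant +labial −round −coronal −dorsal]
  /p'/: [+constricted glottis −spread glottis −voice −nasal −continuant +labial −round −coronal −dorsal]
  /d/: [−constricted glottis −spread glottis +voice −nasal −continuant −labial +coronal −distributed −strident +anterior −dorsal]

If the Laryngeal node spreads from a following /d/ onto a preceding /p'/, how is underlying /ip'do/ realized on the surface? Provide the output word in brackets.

[ibdo]

Laryngeal immediately or transitively dominates [constricted glottis], [spread glottis], [voice].
The target acquires /d/'s values for everything under Laryngeal — [−constricted glottis], [−spread glottis], [+voice] — while keeping its own [nasal], [continuant], [labial], ….
Among the inventory, only /b/ has exactly this specification, giving the surface form [ibdo].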